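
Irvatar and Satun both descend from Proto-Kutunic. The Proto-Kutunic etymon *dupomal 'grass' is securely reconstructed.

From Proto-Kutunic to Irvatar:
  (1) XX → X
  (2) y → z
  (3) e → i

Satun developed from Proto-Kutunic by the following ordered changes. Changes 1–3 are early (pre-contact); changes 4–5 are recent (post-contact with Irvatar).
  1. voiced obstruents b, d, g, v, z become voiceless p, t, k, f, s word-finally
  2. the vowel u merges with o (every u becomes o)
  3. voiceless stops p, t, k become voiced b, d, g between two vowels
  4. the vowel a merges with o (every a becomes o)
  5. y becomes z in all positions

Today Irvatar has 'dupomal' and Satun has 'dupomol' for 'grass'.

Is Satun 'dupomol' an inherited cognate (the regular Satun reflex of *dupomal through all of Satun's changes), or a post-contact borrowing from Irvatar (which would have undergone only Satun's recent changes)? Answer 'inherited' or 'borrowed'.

borrowed

If inherited, *dupomal would pass through all of Satun's changes:
Satun: *dupomal > dopomal > dobomal > dobomol  (by vowel merger, intervocalic voicing, vowel merger)
If borrowed from Irvatar 'dupomal' after the early changes, it would undergo only the recent ones:
  rule 4 (vowel merger): dupomal → dupomol
  rule 5 (unconditioned shift): no change (dupomol)
  ⇒ as a loan: dupomol
Satun 'dupomol' matches the loan outcome 'dupomol', not the inherited 'dobomol' — it skipped the early Satun changes, so it was borrowed from Irvatar.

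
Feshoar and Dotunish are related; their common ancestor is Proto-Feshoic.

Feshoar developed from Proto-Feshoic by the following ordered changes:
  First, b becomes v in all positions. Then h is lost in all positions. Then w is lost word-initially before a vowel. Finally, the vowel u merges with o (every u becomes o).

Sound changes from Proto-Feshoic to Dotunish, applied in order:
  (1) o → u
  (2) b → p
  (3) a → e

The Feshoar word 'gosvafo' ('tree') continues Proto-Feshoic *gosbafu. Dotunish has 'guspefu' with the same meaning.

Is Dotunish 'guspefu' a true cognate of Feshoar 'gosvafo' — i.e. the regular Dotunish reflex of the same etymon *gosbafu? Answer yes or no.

Derive the expected Dotunish reflex of *gosbafu:
Dotunish: *gosbafu > gusbafu > guspafu > guspefu  (by vowel merger, unconditioned shift, vowel merger)
Dotunish 'guspefu' matches the regular reflex exactly, so the pair is cognate.

yes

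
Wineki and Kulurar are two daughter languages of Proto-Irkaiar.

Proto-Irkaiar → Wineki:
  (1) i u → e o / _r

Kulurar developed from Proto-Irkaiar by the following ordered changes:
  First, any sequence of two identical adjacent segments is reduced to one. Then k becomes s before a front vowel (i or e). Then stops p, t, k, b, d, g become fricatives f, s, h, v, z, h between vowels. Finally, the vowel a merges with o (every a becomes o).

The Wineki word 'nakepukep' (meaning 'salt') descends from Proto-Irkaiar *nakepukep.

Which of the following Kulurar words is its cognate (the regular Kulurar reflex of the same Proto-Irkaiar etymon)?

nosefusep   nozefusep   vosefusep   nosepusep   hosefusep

nosefusep

Kulurar: *nakepukep
  nakepukep (rule 1 does not apply)
  nakepukep → nasepusep   [palatalisation]
  nasepusep → nasefusep   [intervocalic lenition]
  nasefusep → nosefusep   [vowel merger]
  giving Kulurar nosefusep.
Among the options, 'nosefusep' alone shows every Kulurar change applied in order.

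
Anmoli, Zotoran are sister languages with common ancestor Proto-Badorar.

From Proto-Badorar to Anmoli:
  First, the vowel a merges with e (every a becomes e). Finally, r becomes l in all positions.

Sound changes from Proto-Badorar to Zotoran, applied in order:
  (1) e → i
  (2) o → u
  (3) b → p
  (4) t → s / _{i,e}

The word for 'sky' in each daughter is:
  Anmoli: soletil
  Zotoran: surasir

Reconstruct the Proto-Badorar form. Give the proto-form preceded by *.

*soratir

Position 7: Anmoli has l, Zotoran has r. Zotoran preserves r here (none of its changes turn any other segment into r), so the proto-segment is *r.
Position 5: Anmoli has t, Zotoran has s. Anmoli preserves t here (none of its changes turn any other segment into t), so the proto-segment is *t.
Position 2: Anmoli has o, Zotoran has u. Anmoli preserves o here (none of its changes turn any other segment into o), so the proto-segment is *o.
Verify the candidate proto-form against each daughter:
Anmoli: *soratir
  soratir → soretir   [vowel merger]
  soretir → soletil   [unconditioned shift]
  giving Anmoli soletil.
Zotoran: *soratir > suratir > surasir  (by vowel merger, palatalisation)
No other proto-form is consistent with every reflex, so the reconstruction is *soratir.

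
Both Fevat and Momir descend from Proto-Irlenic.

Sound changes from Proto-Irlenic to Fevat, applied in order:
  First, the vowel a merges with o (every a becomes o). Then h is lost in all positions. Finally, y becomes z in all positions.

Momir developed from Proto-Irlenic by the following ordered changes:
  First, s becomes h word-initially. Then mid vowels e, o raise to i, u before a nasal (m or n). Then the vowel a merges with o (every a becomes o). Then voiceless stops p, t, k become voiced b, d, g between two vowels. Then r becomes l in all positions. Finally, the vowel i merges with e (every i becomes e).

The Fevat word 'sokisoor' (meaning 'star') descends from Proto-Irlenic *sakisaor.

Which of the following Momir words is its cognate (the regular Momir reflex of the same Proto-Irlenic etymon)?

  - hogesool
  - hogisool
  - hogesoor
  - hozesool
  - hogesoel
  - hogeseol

Momir: start from *sakisaor.
  rule 1 (debuccalisation): sakisaor → hakisaor
  rule 2: no change — hakisaor
  rule 3 (vowel merger): hakisaor → hokisoor
  rule 4 (intervocalic voicing): hokisoor → hogisoor
  rule 5 (unconditioned shift): hogisoor → hogisool
  rule 6 (vowel merger): hogisool → hogesool
  ⇒ Momir hogesool

hogesool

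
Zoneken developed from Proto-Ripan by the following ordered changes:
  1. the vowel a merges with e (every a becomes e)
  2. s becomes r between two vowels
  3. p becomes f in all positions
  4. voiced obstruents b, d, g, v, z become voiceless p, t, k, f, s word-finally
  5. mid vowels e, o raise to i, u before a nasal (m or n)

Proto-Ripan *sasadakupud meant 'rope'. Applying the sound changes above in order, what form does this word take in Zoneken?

seredekufut

Zoneken: *sasadakupud > sesedekupud > seredekupud > seredekufud > seredekufut  (by vowel merger, rhotacism, unconditioned shift, final devoicing)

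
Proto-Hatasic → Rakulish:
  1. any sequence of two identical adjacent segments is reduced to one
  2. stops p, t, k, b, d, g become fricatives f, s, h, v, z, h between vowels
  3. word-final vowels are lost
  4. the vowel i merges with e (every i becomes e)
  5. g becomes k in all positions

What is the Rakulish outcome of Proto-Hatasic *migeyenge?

Rakulish: *migeyenge
  migeyenge (rule 1 does not apply)
  migeyenge → miheyenge   [intervocalic lenition]
  miheyenge → miheyeng   [apocope]
  miheyeng → meheyeng   [vowel merger]
  meheyeng → meheyenk   [unconditioned shift]
  giving Rakulish meheyenk.

meheyenk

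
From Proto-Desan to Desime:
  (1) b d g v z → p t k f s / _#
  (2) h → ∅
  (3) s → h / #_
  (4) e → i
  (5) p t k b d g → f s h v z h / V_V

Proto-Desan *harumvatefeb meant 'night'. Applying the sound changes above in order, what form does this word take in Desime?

arumvasifip

Desime: *harumvatefeb
  harumvatefeb → harumvatefep   [final devoicing]
  harumvatefep → arumvatefep   [h-loss]
  arumvatefep (rule 3 does not apply)
  arumvatefep → arumvatifip   [vowel merger]
  arumvatifip → arumvasifip   [intervocalic lenition]
  giving Desime arumvasifip.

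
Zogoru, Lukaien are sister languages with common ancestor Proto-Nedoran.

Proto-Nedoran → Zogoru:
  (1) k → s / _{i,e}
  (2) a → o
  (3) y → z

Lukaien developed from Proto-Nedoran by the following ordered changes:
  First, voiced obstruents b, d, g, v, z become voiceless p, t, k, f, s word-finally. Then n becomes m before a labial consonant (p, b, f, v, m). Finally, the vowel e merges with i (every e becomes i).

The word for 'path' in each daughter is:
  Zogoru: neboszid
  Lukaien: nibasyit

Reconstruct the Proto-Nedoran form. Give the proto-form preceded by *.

*nebasyid

Position 8: Zogoru has d, Lukaien has t. Zogoru preserves d here (none of its changes turn any other segment into d), so the proto-segment is *d.
Position 2: Zogoru has e, Lukaien has i. Zogoru preserves e here (none of its changes turn any other segment into e), so the proto-segment is *e.
Continuing position by position gives *nebasyid; check it forward:
Zogoru: *nebasyid > nebosyid > neboszid  (by vowel merger, unconditioned shift)
Lukaien: *nebasyid > nebasyit > nibasyit  (by final devoicing, vowel merger)
No other proto-form is consistent with every reflex, so the reconstruction is *nebasyid.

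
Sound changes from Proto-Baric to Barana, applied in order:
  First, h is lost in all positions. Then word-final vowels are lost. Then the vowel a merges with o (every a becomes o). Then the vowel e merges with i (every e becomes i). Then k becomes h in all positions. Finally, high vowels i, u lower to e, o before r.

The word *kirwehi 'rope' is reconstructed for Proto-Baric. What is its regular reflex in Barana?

Barana: start from *kirwehi.
  rule 1 (h-loss): kirwehi → kirwei
  rule 2 (apocope): kirwei → kirwe
  rule 3: no change — kirwe
  rule 4 (vowel merger): kirwe → kirwi
  rule 5 (unconditioned shift): kirwi → hirwi
  rule 6 (pre-rhotic lowering): hirwi → herwi
  ⇒ Barana herwi

herwi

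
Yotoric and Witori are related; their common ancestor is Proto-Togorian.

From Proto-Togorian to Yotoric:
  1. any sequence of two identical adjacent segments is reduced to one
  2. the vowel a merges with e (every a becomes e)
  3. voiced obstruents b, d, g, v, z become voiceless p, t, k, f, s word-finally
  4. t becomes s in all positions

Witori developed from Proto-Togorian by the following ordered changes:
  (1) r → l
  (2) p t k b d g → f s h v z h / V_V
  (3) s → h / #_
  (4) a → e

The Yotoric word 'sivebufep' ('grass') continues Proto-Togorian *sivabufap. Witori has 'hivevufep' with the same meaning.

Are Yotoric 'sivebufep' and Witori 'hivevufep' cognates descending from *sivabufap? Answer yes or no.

Derive the expected Witori reflex of *sivabufap:
Witori: start from *sivabufap.
  rule 1: no change — sivabufap
  rule 2 (intervocalic lenition): sivabufap → sivavufap
  rule 3 (debuccalisation): sivavufap → hivavufap
  rule 4 (vowel merger): hivavufap → hivevufep
  ⇒ Witori hivevufep
Witori 'hivevufep' matches the regular reflex exactly, so the pair is cognate.

yes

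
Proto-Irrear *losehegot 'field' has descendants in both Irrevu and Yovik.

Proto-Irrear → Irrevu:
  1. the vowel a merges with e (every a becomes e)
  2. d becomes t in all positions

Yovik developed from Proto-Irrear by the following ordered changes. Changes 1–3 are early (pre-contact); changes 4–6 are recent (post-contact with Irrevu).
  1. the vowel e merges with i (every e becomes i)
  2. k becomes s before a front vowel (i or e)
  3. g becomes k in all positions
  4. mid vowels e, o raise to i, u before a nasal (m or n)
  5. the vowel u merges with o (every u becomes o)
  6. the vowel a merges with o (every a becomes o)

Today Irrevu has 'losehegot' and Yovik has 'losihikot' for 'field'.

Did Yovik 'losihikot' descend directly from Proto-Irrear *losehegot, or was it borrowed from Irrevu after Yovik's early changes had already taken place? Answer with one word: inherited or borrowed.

inherited

If inherited, *losehegot would pass through all of Yovik's changes:
Yovik: *losehegot
  losehegot → losihigot   [vowel merger]
  losihigot (rule 2 does not apply)
  losihigot → losihikot   [unconditioned shift]
  losihikot (rule 4 does not apply)
  losihikot (rule 5 does not apply)
  losihikot (rule 6 does not apply)
  giving Yovik losihikot.
If borrowed from Irrevu 'losehegot' after the early changes, it would undergo only the recent ones:
  rule 4 (pre-nasal raising): no change (losehegot)
  rule 5 (vowel merger): no change (losehegot)
  rule 6 (vowel merger): no change (losehegot)
  ⇒ as a loan: losehegot
Yovik 'losihikot' matches the inherited outcome exactly, so it is an inherited cognate, not a loan.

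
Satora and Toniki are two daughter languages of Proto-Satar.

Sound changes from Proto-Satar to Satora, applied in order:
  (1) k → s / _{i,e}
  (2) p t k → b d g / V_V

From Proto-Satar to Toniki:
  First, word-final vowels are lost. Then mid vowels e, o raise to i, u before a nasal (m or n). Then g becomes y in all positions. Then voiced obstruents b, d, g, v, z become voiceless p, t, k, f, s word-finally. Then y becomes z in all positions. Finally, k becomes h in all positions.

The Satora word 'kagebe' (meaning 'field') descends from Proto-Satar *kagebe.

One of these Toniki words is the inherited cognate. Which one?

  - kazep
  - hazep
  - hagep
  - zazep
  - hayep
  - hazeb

Toniki: start from *kagebe.
  rule 1 (apocope): kagebe → kageb
  rule 2: no change — kageb
  rule 3 (unconditioned shift): kageb → kayeb
  rule 4 (final devoicing): kayeb → kayep
  rule 5 (unconditioned shift): kayep → kazep
  rule 6 (unconditioned shift): kazep → hazep
  ⇒ Toniki hazep

hazep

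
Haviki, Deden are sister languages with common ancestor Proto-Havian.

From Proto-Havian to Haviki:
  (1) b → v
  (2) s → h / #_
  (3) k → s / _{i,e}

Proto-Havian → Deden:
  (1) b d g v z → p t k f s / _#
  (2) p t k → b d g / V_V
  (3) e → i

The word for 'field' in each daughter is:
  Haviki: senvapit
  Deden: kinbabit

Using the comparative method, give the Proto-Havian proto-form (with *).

*kenbapit

Position 2: Haviki has e, Deden has i. Haviki preserves e here (none of its changes turn any other segment into e), so the proto-segment is *e.
Position 4: Haviki has v, Deden has b. Taking the neighbouring segments as reconstructed: Haviki v could go back to *b or *v; Deden b can only go back to *b — the one source consistent with every daughter is *b.
Verify the candidate proto-form against each daughter:
Haviki: start from *kenbapit.
  rule 1 (unconditioned shift): kenbapit → kenvapit
  rule 2: no change — kenvapit
  rule 3 (palatalisation): kenvapit → senvapit
  ⇒ Haviki senvapit
Deden: start from *kenbapit.
  rule 1: no change — kenbapit
  rule 2 (intervocalic voicing): kenbapit → kenbabit
  rule 3 (vowel merger): kenbabit → kinbabit
  ⇒ Deden kinbabit
*kenbapit is the unique common source.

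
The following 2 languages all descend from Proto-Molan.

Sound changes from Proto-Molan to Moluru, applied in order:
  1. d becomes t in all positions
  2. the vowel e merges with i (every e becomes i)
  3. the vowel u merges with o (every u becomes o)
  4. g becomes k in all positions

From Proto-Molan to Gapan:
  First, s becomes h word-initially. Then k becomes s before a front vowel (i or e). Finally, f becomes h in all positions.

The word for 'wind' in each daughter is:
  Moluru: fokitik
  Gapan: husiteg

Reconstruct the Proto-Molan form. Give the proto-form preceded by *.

*fukiteg

Position 1: Moluru has f, Gapan has h. Moluru preserves f here (none of its changes turn any other segment into f), so the proto-segment is *f.
Position 6: Moluru has i, Gapan has e. Gapan preserves e here (none of its changes turn any other segment into e), so the proto-segment is *e.
Position 3: Moluru has k, Gapan has s. Taking the neighbouring segments as reconstructed: Moluru k could go back to *k or *g; Gapan s could go back to *k or *s — the one source consistent with every daughter is *k.
This points to *fukiteg. Verify forward in each daughter:
Moluru: start from *fukiteg.
  rule 1: no change — fukiteg
  rule 2 (vowel merger): fukiteg → fukitig
  rule 3 (vowel merger): fukitig → fokitig
  rule 4 (unconditioned shift): fokitig → fokitik
  ⇒ Moluru fokitik
Gapan: start from *fukiteg.
  rule 1: no change — fukiteg
  rule 2 (palatalisation): fukiteg → fusiteg
  rule 3 (unconditioned shift): fusiteg → husiteg
  ⇒ Gapan husiteg
*fukiteg is the unique common source.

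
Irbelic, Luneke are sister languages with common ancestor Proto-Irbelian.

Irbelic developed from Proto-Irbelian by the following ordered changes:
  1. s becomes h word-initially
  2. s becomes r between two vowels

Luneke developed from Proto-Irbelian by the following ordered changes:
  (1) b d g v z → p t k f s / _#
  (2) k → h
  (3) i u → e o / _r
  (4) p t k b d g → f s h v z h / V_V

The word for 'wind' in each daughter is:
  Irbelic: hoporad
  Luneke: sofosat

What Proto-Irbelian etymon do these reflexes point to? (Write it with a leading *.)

Position 3: Irbelic has p, Luneke has f. Irbelic preserves p here (none of its changes turn any other segment into p), so the proto-segment is *p.
Position 7: Irbelic has d, Luneke has t. Irbelic preserves d here (none of its changes turn any other segment into d), so the proto-segment is *d.
This points to *soposad. Verify forward in each daughter:
Irbelic: *soposad
  soposad → hoposad   [debuccalisation]
  hoposad → hoporad   [rhotacism]
  giving Irbelic hoporad.
Luneke: start from *soposad.
  rule 1 (final devoicing): soposad → soposat
  rule 2: no change — soposat
  rule 3: no change — soposat
  rule 4 (intervocalic lenition): soposat → sofosat
  ⇒ Luneke sofosat
Only *soposad yields all of Irbelic hoporad, Luneke sofosat.

*soposad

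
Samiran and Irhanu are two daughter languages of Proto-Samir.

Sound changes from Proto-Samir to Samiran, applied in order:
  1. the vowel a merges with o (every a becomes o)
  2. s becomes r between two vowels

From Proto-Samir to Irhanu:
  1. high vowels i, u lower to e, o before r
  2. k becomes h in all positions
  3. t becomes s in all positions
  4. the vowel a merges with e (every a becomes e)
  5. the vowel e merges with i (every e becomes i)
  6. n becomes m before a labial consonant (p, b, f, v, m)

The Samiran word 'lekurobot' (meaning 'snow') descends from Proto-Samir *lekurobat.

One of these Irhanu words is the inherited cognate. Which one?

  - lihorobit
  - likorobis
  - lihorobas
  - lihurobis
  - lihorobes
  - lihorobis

lihorobis

Irhanu: start from *lekurobat.
  rule 1 (pre-rhotic lowering): lekurobat → lekorobat
  rule 2 (unconditioned shift): lekorobat → lehorobat
  rule 3 (unconditioned shift): lehorobat → lehorobas
  rule 4 (vowel merger): lehorobas → lehorobes
  rule 5 (vowel merger): lehorobes → lihorobis
  rule 6: no change — lihorobis
  ⇒ Irhanu lihorobis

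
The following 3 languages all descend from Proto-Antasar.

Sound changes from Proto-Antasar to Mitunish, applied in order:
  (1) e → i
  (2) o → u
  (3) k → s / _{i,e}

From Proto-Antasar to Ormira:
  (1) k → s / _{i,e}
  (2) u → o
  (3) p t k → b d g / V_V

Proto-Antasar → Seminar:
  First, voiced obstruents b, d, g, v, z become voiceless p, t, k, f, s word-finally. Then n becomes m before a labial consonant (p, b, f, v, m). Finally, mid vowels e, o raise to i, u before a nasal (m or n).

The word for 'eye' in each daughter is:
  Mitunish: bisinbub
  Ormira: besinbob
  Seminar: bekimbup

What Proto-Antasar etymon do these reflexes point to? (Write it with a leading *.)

Position 3: Mitunish has s, Ormira has s, Seminar has k. Taking the neighbouring segments as reconstructed: Mitunish s could go back to *k or *s; Ormira s could go back to *k or *s; Seminar k can only go back to *k — the one source consistent with every daughter is *k.
Position 7: Mitunish has u, Ormira has o, Seminar has u. Taking the neighbouring segments as reconstructed: Mitunish u could go back to *o or *u; Ormira o could go back to *o or *u; Seminar u can only go back to *u — the one source consistent with every daughter is *u.
Position 2: Mitunish has i, Ormira has e, Seminar has e. Ormira preserves e here (none of its changes turn any other segment into e), so the proto-segment is *e.
Verify the candidate proto-form against each daughter:
Mitunish: start from *bekinbub.
  rule 1 (vowel merger): bekinbub → bikinbub
  rule 2: no change — bikinbub
  rule 3 (palatalisation): bikinbub → bisinbub
  ⇒ Mitunish bisinbub
Ormira: start from *bekinbub.
  rule 1 (palatalisation): bekinbub → besinbub
  rule 2 (vowel merger): besinbub → besinbob
  rule 3: no change — besinbob
  ⇒ Ormira besinbob
Seminar: start from *bekinbub.
  rule 1 (final devoicing): bekinbub → bekinbup
  rule 2 (nasal place assimilation): bekinbup → bekimbup
  rule 3: no change — bekimbup
  ⇒ Seminar bekimbup
Only *bekinbub yields all of Mitunish bisinbub, Ormira besinbob, Seminar bekimbup.

*bekinbub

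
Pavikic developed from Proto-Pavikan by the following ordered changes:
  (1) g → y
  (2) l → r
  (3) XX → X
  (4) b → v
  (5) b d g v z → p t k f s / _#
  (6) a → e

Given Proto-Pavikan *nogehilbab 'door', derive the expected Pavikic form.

noyehirvef

Pavikic: start from *nogehilbab.
  rule 1 (unconditioned shift): nogehilbab → noyehilbab
  rule 2 (unconditioned shift): noyehilbab → noyehirbab
  rule 3: no change — noyehirbab
  rule 4 (unconditioned shift): noyehirbab → noyehirvav
  rule 5 (final devoicing): noyehirvav → noyehirvaf
  rule 6 (vowel merger): noyehirvaf → noyehirvef
  ⇒ Pavikic noyehirvef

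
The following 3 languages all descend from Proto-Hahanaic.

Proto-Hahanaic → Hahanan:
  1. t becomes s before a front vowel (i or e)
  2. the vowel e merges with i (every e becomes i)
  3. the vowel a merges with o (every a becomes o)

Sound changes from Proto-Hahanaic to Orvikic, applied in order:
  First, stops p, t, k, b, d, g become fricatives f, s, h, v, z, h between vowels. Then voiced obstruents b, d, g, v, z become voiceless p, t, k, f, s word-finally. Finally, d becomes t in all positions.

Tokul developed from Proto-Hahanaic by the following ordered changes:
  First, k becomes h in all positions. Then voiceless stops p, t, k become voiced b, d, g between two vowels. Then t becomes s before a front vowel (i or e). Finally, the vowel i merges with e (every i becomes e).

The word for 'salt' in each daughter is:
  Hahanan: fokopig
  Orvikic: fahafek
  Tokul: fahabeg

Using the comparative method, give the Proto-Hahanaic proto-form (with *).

Position 3: Hahanan has k, Orvikic has h, Tokul has h. Hahanan preserves k here (none of its changes turn any other segment into k), so the proto-segment is *k.
Position 2: Hahanan has o, Orvikic has a, Tokul has a. Orvikic preserves a here (none of its changes turn any other segment into a), so the proto-segment is *a.
Continuing position by position gives *fakapeg; check it forward:
Hahanan: *fakapeg > fakapig > fokopig  (by vowel merger, vowel merger)
Orvikic: start from *fakapeg.
  rule 1 (intervocalic lenition): fakapeg → fahafeg
  rule 2 (final devoicing): fahafeg → fahafek
  rule 3: no change — fahafek
  ⇒ Orvikic fahafek
Tokul: *fakapeg > fahapeg > fahabeg  (by unconditioned shift, intervocalic voicing)
No other proto-form is consistent with every reflex, so the reconstruction is *fakapeg.

*fakapeg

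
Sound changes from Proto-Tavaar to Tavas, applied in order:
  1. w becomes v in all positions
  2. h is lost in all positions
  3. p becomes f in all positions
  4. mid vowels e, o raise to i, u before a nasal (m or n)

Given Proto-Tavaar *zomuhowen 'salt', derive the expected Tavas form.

zumuovin

Tavas: *zomuhowen > zomuhoven > zomuoven > zumuovin  (by unconditioned shift, h-loss, pre-nasal raising)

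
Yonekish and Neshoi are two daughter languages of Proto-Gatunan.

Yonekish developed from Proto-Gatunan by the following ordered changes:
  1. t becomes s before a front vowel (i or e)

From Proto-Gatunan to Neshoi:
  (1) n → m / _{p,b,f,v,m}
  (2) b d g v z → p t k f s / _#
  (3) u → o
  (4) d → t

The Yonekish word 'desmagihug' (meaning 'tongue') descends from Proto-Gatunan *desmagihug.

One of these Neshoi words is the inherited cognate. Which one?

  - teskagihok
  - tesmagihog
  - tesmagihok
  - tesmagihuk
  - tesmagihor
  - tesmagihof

tesmagihok

Neshoi: *desmagihug > desmagihuk > desmagihok > tesmagihok  (by final devoicing, vowel merger, unconditioned shift)
Only 'tesmagihok' matches the regular Neshoi development of *desmagihug.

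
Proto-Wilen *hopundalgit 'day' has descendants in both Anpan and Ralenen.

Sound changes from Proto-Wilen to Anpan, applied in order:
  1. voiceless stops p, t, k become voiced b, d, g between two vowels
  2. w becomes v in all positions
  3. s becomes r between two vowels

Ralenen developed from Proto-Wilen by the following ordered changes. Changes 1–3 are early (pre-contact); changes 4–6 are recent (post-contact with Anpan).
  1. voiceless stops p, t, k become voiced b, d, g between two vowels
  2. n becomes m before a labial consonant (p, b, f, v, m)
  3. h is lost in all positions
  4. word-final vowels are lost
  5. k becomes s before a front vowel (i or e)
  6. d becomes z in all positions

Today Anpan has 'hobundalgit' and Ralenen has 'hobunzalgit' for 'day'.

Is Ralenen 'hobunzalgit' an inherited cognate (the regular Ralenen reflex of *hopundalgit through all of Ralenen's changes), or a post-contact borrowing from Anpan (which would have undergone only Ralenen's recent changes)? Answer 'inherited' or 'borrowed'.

If inherited, *hopundalgit would pass through all of Ralenen's changes:
Ralenen: start from *hopundalgit.
  rule 1 (intervocalic voicing): hopundalgit → hobundalgit
  rule 2: no change — hobundalgit
  rule 3 (h-loss): hobundalgit → obundalgit
  rule 4: no change — obundalgit
  rule 5: no change — obundalgit
  rule 6 (unconditioned shift): obundalgit → obunzalgit
  ⇒ Ralenen obunzalgit
If borrowed from Anpan 'hobundalgit' after the early changes, it would undergo only the recent ones:
  rule 4 (apocope): no change (hobundalgit)
  rule 5 (palatalisation): no change (hobundalgit)
  rule 6 (unconditioned shift): hobundalgit → hobunzalgit
  ⇒ as a loan: hobunzalgit
Ralenen 'hobunzalgit' matches the loan outcome 'hobunzalgit', not the inherited 'obunzalgit' — it skipped the early Ralenen changes, so it was borrowed from Anpan.

borrowed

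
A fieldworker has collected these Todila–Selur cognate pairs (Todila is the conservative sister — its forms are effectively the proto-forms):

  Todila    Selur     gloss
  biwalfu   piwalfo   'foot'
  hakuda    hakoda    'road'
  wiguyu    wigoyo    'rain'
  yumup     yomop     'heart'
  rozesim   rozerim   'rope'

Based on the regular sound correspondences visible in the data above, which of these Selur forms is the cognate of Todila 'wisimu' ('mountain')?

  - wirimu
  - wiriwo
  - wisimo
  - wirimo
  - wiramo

rozesim ~ rozerim — Todila s corresponds to Selur r between vowels (before a front vowel).
biwalfu ~ piwalfo, wiguyu ~ wigoyo — Todila u corresponds to Selur o word-finally.
Applying these to Todila 'wisimu':
  wisimu → wirimu   (s→r between vowels (before a front vowel))
  wirimu → wirimo   (u→o word-finally)
So the Selur cognate is 'wirimo'.

wirimo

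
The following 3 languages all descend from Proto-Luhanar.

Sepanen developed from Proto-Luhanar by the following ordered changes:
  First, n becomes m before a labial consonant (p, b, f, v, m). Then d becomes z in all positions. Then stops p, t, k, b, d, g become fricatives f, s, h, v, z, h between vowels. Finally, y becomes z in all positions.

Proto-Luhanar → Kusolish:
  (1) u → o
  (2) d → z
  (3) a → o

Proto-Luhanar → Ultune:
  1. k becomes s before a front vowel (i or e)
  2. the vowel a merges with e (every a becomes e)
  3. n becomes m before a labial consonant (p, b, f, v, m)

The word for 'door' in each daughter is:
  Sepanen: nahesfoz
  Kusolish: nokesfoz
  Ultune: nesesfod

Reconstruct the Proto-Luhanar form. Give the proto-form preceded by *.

Position 2: Sepanen has a, Kusolish has o, Ultune has e. Sepanen preserves a here (none of its changes turn any other segment into a), so the proto-segment is *a.
Position 8: Sepanen has z, Kusolish has z, Ultune has d. Ultune preserves d here (none of its changes turn any other segment into d), so the proto-segment is *d.
Position 3: Sepanen has h, Kusolish has k, Ultune has s. Kusolish preserves k here (none of its changes turn any other segment into k), so the proto-segment is *k.
This points to *nakesfod. Verify forward in each daughter:
Sepanen: *nakesfod
  nakesfod (rule 1 does not apply)
  nakesfod → nakesfoz   [unconditioned shift]
  nakesfoz → nahesfoz   [intervocalic lenition]
  nahesfoz (rule 4 does not apply)
  giving Sepanen nahesfoz.
Kusolish: *nakesfod
  nakesfod (rule 1 does not apply)
  nakesfod → nakesfoz   [unconditioned shift]
  nakesfoz → nokesfoz   [vowel merger]
  giving Kusolish nokesfoz.
Ultune: *nakesfod
  nakesfod → nasesfod   [palatalisation]
  nasesfod → nesesfod   [vowel merger]
  nesesfod (rule 3 does not apply)
  giving Ultune nesesfod.
Only *nakesfod yields all of Sepanen nahesfoz, Kusolish nokesfoz, Ultune nesesfod.

*nakesfod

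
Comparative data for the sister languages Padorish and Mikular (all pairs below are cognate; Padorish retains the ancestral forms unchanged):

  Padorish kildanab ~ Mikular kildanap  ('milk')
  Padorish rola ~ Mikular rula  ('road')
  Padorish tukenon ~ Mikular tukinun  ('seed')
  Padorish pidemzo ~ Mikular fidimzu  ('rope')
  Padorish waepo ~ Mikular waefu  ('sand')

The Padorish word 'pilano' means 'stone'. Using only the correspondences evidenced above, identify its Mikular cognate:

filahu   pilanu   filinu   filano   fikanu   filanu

filanu

pidemzo ~ fidimzu — Padorish p corresponds to Mikular f word-initially before a front vowel.
pidemzo ~ fidimzu, waepo ~ waefu — Padorish o corresponds to Mikular u word-finally.
Applying these to Padorish 'pilano':
  pilano → filano   (p→f word-initially before a front vowel)
  filano → filanu   (o→u word-finally)
So the Mikular cognate is 'filanu'.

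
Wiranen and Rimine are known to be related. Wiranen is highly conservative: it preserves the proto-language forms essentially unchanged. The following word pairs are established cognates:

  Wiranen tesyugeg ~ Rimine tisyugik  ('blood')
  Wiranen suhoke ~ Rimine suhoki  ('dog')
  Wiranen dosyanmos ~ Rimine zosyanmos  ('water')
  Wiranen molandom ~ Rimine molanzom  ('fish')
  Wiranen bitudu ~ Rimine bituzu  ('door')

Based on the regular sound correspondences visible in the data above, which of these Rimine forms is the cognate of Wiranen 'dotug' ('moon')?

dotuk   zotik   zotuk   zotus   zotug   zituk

dosyanmos ~ zosyanmos — Wiranen d corresponds to Rimine z word-initially before a back vowel.
tesyugeg ~ tisyugik — Wiranen g corresponds to Rimine k word-finally.
Applying these to Wiranen 'dotug':
  dotug → zotug   (d→z word-initially before a back vowel)
  zotug → zotuk   (g→k word-finally)
So the Rimine cognate is 'zotuk'.

zotuk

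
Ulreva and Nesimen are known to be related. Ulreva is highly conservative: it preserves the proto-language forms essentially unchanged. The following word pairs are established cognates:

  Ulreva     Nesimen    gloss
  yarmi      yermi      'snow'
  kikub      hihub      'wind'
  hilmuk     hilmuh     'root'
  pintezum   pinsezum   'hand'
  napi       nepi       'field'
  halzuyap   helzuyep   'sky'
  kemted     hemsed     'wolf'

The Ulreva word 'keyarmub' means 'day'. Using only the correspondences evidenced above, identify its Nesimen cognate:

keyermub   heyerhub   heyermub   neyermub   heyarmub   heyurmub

heyermub

kemted ~ hemsed — Ulreva k corresponds to Nesimen h word-initially before a front vowel.
yarmi ~ yermi — Ulreva a corresponds to Nesimen e after a consonant, before r.
Applying these to Ulreva 'keyarmub':
  keyarmub → heyarmub   (k→h word-initially before a front vowel)
  heyarmub → heyermub   (a→e after a consonant, before r)
So the Nesimen cognate is 'heyermub'.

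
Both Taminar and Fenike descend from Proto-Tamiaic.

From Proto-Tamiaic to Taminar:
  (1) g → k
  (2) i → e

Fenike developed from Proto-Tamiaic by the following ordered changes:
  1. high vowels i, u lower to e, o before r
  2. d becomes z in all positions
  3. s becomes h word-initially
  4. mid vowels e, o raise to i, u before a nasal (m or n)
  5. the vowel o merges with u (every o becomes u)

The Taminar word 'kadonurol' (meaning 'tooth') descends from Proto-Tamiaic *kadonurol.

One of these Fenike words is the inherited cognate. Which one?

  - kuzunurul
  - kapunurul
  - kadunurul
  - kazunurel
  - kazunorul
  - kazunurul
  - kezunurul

Fenike: *kadonurol
  kadonurol → kadonorol   [pre-rhotic lowering]
  kadonorol → kazonorol   [unconditioned shift]
  kazonorol (rule 3 does not apply)
  kazonorol → kazunorol   [pre-nasal raising]
  kazunorol → kazunurul   [vowel merger]
  giving Fenike kazunurul.

kazunurul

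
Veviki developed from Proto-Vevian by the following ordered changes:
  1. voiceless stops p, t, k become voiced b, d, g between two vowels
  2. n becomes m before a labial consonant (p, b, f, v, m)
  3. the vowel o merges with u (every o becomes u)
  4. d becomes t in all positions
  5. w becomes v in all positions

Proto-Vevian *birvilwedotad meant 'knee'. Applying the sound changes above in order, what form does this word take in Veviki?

birvilvetutat

Veviki: start from *birvilwedotad.
  rule 1 (intervocalic voicing): birvilwedotad → birvilwedodad
  rule 2: no change — birvilwedodad
  rule 3 (vowel merger): birvilwedodad → birvilwedudad
  rule 4 (unconditioned shift): birvilwedudad → birvilwetutat
  rule 5 (unconditioned shift): birvilwetutat → birvilvetutat
  ⇒ Veviki birvilvetutat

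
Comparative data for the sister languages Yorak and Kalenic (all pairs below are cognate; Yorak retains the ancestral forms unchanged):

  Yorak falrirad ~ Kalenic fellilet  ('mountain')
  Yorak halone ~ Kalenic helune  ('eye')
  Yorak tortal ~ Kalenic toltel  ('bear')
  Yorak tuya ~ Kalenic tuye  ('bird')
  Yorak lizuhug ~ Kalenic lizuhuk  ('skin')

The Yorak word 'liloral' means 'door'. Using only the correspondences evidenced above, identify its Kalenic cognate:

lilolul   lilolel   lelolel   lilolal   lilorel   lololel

lilolel

falrirad ~ fellilet — Yorak r corresponds to Kalenic l between vowels (before a back vowel).
falrirad ~ fellilet, halone ~ helune — Yorak a corresponds to Kalenic e after a consonant, before a consonant other than r, m, n, p, b, f, v.
Applying these to Yorak 'liloral':
  liloral → lilolal   (r→l between vowels (before a back vowel))
  lilolal → lilolel   (a→e after a consonant, before a consonant other than r, m, n, p, b, f, v)
So the Kalenic cognate is 'lilolel'.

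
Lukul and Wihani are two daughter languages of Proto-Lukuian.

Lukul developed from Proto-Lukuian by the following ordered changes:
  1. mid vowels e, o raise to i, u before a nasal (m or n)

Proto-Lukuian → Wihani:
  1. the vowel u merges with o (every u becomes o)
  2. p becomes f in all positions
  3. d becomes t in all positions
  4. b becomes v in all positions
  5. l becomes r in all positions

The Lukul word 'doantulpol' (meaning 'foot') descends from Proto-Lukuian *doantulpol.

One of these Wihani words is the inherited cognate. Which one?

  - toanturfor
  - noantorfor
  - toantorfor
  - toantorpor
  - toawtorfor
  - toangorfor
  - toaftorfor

Wihani: *doantulpol > doantolpol > doantolfol > toantolfol > toantorfor  (by vowel merger, unconditioned shift, unconditioned shift, unconditioned shift)
Among the options, 'toantorfor' alone shows every Wihani change applied in order.

toantorfor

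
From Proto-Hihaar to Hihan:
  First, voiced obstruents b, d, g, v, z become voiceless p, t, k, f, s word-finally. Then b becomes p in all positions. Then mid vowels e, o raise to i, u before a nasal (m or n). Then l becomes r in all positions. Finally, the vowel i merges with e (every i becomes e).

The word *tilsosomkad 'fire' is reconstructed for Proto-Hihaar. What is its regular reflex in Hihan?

tersosumkat

Hihan: *tilsosomkad
  tilsosomkad → tilsosomkat   [final devoicing]
  tilsosomkat (rule 2 does not apply)
  tilsosomkat → tilsosumkat   [pre-nasal raising]
  tilsosumkat → tirsosumkat   [unconditioned shift]
  tirsosumkat → tersosumkat   [vowel merger]
  giving Hihan tersosumkat.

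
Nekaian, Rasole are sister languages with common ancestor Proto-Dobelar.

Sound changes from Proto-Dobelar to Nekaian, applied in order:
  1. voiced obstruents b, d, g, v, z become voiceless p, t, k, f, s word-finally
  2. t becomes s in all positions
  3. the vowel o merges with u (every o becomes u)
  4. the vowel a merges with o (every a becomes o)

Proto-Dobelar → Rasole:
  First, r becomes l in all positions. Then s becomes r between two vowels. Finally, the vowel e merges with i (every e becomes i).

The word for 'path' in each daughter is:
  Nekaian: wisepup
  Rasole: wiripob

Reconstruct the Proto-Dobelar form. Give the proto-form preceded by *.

*wisepob

Position 7: Nekaian has p, Rasole has b. Rasole preserves b here (none of its changes turn any other segment into b), so the proto-segment is *b.
Position 4: Nekaian has e, Rasole has i. Nekaian preserves e here (none of its changes turn any other segment into e), so the proto-segment is *e.
This points to *wisepob. Verify forward in each daughter:
Nekaian: *wisepob
  wisepob → wisepop   [final devoicing]
  wisepop (rule 2 does not apply)
  wisepop → wisepup   [vowel merger]
  wisepup (rule 4 does not apply)
  giving Nekaian wisepup.
Rasole: *wisepob
  wisepob (rule 1 does not apply)
  wisepob → wirepob   [rhotacism]
  wirepob → wiripob   [vowel merger]
  giving Rasole wiripob.
No other proto-form is consistent with every reflex, so the reconstruction is *wisepob.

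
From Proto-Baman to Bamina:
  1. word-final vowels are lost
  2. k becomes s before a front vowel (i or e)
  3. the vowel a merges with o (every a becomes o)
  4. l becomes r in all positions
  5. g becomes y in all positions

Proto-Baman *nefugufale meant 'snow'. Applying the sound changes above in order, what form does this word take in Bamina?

Bamina: start from *nefugufale.
  rule 1 (apocope): nefugufale → nefugufal
  rule 2: no change — nefugufal
  rule 3 (vowel merger): nefugufal → nefugufol
  rule 4 (unconditioned shift): nefugufol → nefugufor
  rule 5 (unconditioned shift): nefugufor → nefuyufor
  ⇒ Bamina nefuyufor

nefuyufor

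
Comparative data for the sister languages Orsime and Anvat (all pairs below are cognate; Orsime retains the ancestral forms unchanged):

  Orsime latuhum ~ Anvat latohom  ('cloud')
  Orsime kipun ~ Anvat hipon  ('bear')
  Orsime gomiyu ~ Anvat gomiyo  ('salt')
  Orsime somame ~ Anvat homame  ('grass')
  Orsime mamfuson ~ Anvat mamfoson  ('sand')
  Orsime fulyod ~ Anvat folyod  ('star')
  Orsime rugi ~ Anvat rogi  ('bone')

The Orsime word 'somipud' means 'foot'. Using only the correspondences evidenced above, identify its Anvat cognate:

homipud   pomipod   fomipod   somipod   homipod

homipod

somame ~ homame — Orsime s corresponds to Anvat h word-initially before a back vowel.
latuhum ~ latohom, mamfuson ~ mamfoson — Orsime u corresponds to Anvat o after a consonant, before a consonant other than r, m, n, p, b, f, v.
Applying these to Orsime 'somipud':
  somipud → homipud   (s→h word-initially before a back vowel)
  homipud → homipod   (u→o after a consonant, before a consonant other than r, m, n, p, b, f, v)
So the Anvat cognate is 'homipod'.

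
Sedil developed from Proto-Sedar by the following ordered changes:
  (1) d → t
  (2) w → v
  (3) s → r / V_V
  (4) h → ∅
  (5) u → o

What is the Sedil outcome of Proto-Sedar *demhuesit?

temoerit

Sedil: *demhuesit > temhuesit > temhuerit > temuerit > temoerit  (by unconditioned shift, rhotacism, h-loss, vowel merger)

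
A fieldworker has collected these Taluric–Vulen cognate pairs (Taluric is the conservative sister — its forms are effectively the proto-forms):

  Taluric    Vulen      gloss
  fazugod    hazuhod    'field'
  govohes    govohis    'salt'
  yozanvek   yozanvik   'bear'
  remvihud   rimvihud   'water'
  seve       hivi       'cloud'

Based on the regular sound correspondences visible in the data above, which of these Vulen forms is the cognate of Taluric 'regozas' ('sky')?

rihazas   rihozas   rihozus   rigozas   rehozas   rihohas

rihozas

govohes ~ govohis, yozanvek ~ yozanvik — Taluric e corresponds to Vulen i after a consonant, before a consonant other than r, m, n, p, b, f, v.
fazugod ~ hazuhod — Taluric g corresponds to Vulen h between vowels (before a back vowel).
Applying these to Taluric 'regozas':
  regozas → rigozas   (e→i after a consonant, before a consonant other than r, m, n, p, b, f, v)
  rigozas → rihozas   (g→h between vowels (before a back vowel))
So the Vulen cognate is 'rihozas'.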